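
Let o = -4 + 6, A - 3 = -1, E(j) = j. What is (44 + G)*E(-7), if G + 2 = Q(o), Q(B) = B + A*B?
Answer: -336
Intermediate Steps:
A = 2 (A = 3 - 1 = 2)
o = 2
Q(B) = 3*B (Q(B) = B + 2*B = 3*B)
G = 4 (G = -2 + 3*2 = -2 + 6 = 4)
(44 + G)*E(-7) = (44 + 4)*(-7) = 48*(-7) = -336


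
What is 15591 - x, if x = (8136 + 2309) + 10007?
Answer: -4861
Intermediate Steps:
x = 20452 (x = 10445 + 10007 = 20452)
15591 - x = 15591 - 1*20452 = 15591 - 20452 = -4861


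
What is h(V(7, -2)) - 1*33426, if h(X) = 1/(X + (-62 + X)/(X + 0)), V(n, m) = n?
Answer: -200563/6 ≈ -33427.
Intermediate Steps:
h(X) = 1/(X + (-62 + X)/X)
h(V(7, -2)) - 1*33426 = 7/(-62 + 7 + 7²) - 1*33426 = 7/(-62 + 7 + 49) - 33426 = 7/(-6) - 33426 = 7*(-⅙) - 33426 = -7/6 - 33426 = -200563/6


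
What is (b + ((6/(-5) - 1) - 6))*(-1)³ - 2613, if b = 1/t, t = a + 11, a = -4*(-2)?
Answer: -247461/95 ≈ -2604.9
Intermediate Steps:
a = 8
t = 19 (t = 8 + 11 = 19)
b = 1/19 ≈ 0.052632
(b + ((6/(-5) - 1) - 6))*(-1)³ - 2613 = (1/19 + ((6/(-5) - 1) - 6))*(-1)³ - 2613 = (1/19 + ((6*(-⅕) - 1) - 6))*(-1) - 2613 = (1/19 + ((-6/5 - 1) - 6))*(-1) - 2613 = (1/19 + (-11/5 - 6))*(-1) - 2613 = (1/19 - 41/5)*(-1) - 2613 = -774/95*(-1) - 2613 = 774/95 - 2613 = -247461/95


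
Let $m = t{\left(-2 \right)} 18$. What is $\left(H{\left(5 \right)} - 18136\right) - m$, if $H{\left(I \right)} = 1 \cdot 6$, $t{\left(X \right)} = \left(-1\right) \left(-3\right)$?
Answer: $-18184$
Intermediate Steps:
$t{\left(X \right)} = 3$
$H{\left(I \right)} = 6$
$m = 54$ ($m = 3 \cdot 18 = 54$)
$\left(H{\left(5 \right)} - 18136\right) - m = \left(6 - 18136\right) - 54 = -18130 - 54 = -18184$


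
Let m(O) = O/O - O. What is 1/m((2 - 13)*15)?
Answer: 1/166 ≈ 0.0060241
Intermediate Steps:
m(O) = 1 - O
1/m((2 - 13)*15) = 1/(1 - (2 - 13)*15) = 1/(1 - (-11)*15) = 1/(1 - 1*(-165)) = 1/(1 + 165) = 1/166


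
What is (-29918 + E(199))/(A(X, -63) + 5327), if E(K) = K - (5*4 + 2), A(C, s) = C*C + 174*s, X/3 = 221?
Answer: -29741/433934 ≈ -0.068538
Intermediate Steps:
X = 663 (X = 3*221 = 663)
A(C, s) = C² + 174*s
E(K) = -22 + K (E(K) = K - (20 + 2) = K - 1*22 = K - 22 = -22 + K)
(-29918 + E(199))/(A(X, -63) + 5327) = (-29918 + (-22 + 199))/((663² + 174*(-63)) + 5327) = (-29918 + 177)/((439569 - 10962) + 5327) = -29741/(428607 + 5327) = -29741/433934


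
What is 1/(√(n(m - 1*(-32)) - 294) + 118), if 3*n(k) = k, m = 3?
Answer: 354/42619 - 11*I*√21/42619 ≈ 0.0083062 - 0.0011828*I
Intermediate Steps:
n(k) = k/3
1/(√(n(m - 1*(-32)) - 294) + 118) = 1/(√((3 - 1*(-32))/3 - 294) + 118) = 1/(√((3 + 32)/3 - 294) + 118) = 1/(√((⅓)*35 - 294) + 118) = 1/(√(35/3 - 294) + 118) = 1/(√(-847/3) + 118) = 1/(11*I*√21/3 + 118) = 1/(118 + 11*I*√21/3)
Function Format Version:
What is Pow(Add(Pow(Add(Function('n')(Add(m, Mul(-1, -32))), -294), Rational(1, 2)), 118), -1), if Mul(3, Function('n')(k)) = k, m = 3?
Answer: Add(Rational(354, 42619), Mul(Rational(-11, 42619), I, Pow(21, Rational(1, 2)))) ≈ Add(0.0083062, Mul(-0.0011828, I))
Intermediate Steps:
Function('n')(k) = Mul(Rational(1, 3), k)
Pow(Add(Pow(Add(Function('n')(Add(m, Mul(-1, -32))), -294), Rational(1, 2)), 118), -1) = Pow(Add(Pow(Add(Mul(Rational(1, 3), Add(3, Mul(-1, -32))), -294), Rational(1, 2)), 118), -1) = Pow(Add(Pow(Add(Mul(Rational(1, 3), Add(3, 32)), -294), Rational(1, 2)), 118), -1) = Pow(Add(Pow(Add(Mul(Rational(1, 3), 35), -294), Rational(1, 2)), 118), -1) = Pow(Add(Pow(Add(Rational(35, 3), -294), Rational(1, 2)), 118), -1) = Pow(Add(Pow(Rational(-847, 3), Rational(1, 2)), 118), -1) = Pow(Add(Mul(Rational(11, 3), I, Pow(21, Rational(1, 2))), 118), -1) = Pow(Add(118, Mul(Rational(11, 3), I, Pow(21, Rational(1, 2)))), -1)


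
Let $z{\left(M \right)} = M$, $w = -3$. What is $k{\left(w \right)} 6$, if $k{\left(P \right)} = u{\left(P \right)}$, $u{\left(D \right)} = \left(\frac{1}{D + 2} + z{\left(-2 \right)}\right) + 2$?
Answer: $-6$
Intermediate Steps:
$u{\left(D \right)} = \frac{1}{2 + D}$ ($u{\left(D \right)} = \left(\frac{1}{D + 2} - 2\right) + 2 = \left(\frac{1}{2 + D} - 2\right) + 2 = \left(-2 + \frac{1}{2 + D}\right) + 2 = \frac{1}{2 + D}$)
$k{\left(P \right)} = \frac{1}{2 + P}$
$k{\left(w \right)} 6 = \frac{1}{2 - 3} \cdot 6 = \frac{1}{-1} \cdot 6 = \left(-1\right) 6 = -6$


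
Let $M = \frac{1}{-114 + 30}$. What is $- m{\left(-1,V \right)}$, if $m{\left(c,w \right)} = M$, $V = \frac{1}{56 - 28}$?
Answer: $\frac{1}{84} \approx 0.011905$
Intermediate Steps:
$M = - \frac{1}{84}$ ($M = \frac{1}{-84} = - \frac{1}{84} \approx -0.011905$)
$V = \frac{1}{28} \approx 0.035714$
$m{\left(c,w \right)} = - \frac{1}{84}$
$- m{\left(-1,V \right)} = \left(-1\right) \left(- \frac{1}{84}\right) = \frac{1}{84}$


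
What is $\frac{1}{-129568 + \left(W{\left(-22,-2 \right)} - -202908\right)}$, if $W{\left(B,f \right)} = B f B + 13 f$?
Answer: $\frac{1}{72346} \approx 1.3822 \cdot 10^{-5}$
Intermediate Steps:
$W{\left(B,f \right)} = 13 f + f B^{2}$ ($W{\left(B,f \right)} = f B^{2} + 13 f = 13 f + f B^{2}$)
$\frac{1}{-129568 + \left(W{\left(-22,-2 \right)} - -202908\right)} = \frac{1}{-129568 - \left(-202908 + 2 \left(13 + \left(-22\right)^{2}\right)\right)} = \frac{1}{-129568 + \left(- 2 \left(13 + 484\right) + 202908\right)} = \frac{1}{-129568 + \left(\left(-2\right) 497 + 202908\right)} = \frac{1}{-129568 + \left(-994 + 202908\right)} = \frac{1}{-129568 + 201914} = \frac{1}{72346}$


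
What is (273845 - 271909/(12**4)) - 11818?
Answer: 5433119963/20736 ≈ 2.6201e+5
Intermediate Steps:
(273845 - 271909/(12**4)) - 11818 = (273845 - 271909/20736) - 11818 = 5678178011/20736 - 11818 = 5433119963/20736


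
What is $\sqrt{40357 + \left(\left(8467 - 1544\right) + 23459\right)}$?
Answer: $\sqrt{70739} \approx 265.97$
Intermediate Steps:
$\sqrt{40357 + \left(\left(8467 - 1544\right) + 23459\right)} = \sqrt{40357 + \left(6923 + 23459\right)} = \sqrt{40357 + 30382} = \sqrt{70739}$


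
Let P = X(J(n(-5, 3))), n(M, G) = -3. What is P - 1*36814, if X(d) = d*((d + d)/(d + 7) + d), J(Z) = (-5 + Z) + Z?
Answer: -73507/2 ≈ -36754.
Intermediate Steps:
J(Z) = -5 + 2*Z
X(d) = d*(d + 2*d/(7 + d)) (X(d) = d*((2*d)/(7 + d) + d) = d*(2*d/(7 + d) + d) = d*(d + 2*d/(7 + d)))
P = 121/2 (P = (-5 + 2*(-3))²*(9 + (-5 + 2*(-3)))/(7 + (-5 + 2*(-3))) = (-5 - 6)²*(9 + (-5 - 6))/(7 + (-5 - 6)) = (-11)²*(9 - 11)/(7 - 11) = 121*(-2)/(-4) = 121*(-¼)*(-2) = 121/2 ≈ 60.500)
P - 1*36814 = 121/2 - 1*36814 = 121/2 - 36814 = -73507/2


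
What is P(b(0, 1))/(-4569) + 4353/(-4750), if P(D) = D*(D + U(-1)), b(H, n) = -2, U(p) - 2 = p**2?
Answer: -19879357/21702750 ≈ -0.91598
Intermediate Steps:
U(p) = 2 + p**2
P(D) = D*(3 + D) (P(D) = D*(D + (2 + (-1)**2)) = D*(D + (2 + 1)) = D*(D + 3) = D*(3 + D))
P(b(0, 1))/(-4569) + 4353/(-4750) = -2*(3 - 2)/(-4569) + 4353/(-4750) = -2*1*(-1/4569) + 4353*(-1/4750) = -2*(-1/4569) - 4353/4750 = 2/4569 - 4353/4750 = -19879357/21702750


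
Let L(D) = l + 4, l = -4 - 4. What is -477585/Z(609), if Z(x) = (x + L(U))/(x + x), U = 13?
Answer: -116339706/121 ≈ -9.6149e+5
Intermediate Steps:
l = -8
L(D) = -4 (L(D) = -8 + 4 = -4)
Z(x) = (-4 + x)/(2*x) (Z(x) = (x - 4)/(x + x) = (-4 + x)/((2*x)) = (-4 + x)*(1/(2*x)) = (-4 + x)/(2*x))
-477585/Z(609) = -477585*1218/(-4 + 609) = -477585/((½)*(1/609)*605) = -477585/605/1218 = -477585*1218/605 = -116339706/121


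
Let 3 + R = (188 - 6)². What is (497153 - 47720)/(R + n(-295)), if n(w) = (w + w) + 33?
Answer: 449433/32564 ≈ 13.802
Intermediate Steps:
n(w) = 33 + 2*w (n(w) = 2*w + 33 = 33 + 2*w)
R = 33121 (R = -3 + (188 - 6)² = -3 + 182² = -3 + 33124 = 33121)
(497153 - 47720)/(R + n(-295)) = (497153 - 47720)/(33121 + (33 + 2*(-295))) = 449433/(33121 + (33 - 590)) = 449433/(33121 - 557) = 449433/32564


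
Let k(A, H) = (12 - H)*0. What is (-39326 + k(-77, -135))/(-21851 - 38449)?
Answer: 19663/30150 ≈ 0.65217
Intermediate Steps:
k(A, H) = 0
(-39326 + k(-77, -135))/(-21851 - 38449) = (-39326 + 0)/(-21851 - 38449) = -39326/(-60300) = -39326*(-1/60300) = 19663/30150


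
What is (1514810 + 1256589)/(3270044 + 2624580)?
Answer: 2771399/5894624 ≈ 0.47016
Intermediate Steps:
(1514810 + 1256589)/(3270044 + 2624580) = 2771399/5894624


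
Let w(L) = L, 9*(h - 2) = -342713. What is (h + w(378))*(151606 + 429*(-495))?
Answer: 20611710457/9 ≈ 2.2902e+9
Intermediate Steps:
h = -342695/9 (h = 2 + (⅑)*(-342713) = 2 - 342713/9 = -342695/9 ≈ -38077.)
(h + w(378))*(151606 + 429*(-495)) = (-342695/9 + 378)*(151606 + 429*(-495)) = -339293*(151606 - 212355)/9 = -339293/9*(-60749) = 20611710457/9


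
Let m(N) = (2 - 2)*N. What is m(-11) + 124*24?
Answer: 2976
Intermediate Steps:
m(N) = 0 (m(N) = 0*N = 0)
m(-11) + 124*24 = 0 + 124*24 = 0 + 2976 = 2976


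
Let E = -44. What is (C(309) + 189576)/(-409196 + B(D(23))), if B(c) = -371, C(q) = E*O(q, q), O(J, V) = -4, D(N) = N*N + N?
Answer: -189752/409567 ≈ -0.46330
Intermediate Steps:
D(N) = N + N² (D(N) = N² + N = N + N²)
C(q) = 176 (C(q) = -44*(-4) = 176)
(C(309) + 189576)/(-409196 + B(D(23))) = (176 + 189576)/(-409196 - 371) = 189752/(-409567) = 189752*(-1/409567) = -189752/409567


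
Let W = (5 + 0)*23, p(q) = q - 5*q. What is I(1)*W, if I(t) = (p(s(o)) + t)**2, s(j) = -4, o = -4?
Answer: 33235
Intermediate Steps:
p(q) = -4*q
I(t) = (16 + t)**2 (I(t) = (-4*(-4) + t)**2 = (16 + t)**2)
W = 115 (W = 5*23 = 115)
I(1)*W = (16 + 1)**2*115 = 17**2*115 = 289*115 = 33235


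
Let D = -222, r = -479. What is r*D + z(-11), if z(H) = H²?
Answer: 106459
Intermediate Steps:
r*D + z(-11) = -479*(-222) + (-11)² = 106338 + 121 = 106459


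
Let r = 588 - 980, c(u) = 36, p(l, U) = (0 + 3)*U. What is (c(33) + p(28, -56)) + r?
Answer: -524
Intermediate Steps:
p(l, U) = 3*U
r = -392
(c(33) + p(28, -56)) + r = (36 + 3*(-56)) - 392 = (36 - 168) - 392 = -132 - 392 = -524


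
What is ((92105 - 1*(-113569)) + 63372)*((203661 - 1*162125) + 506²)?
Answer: 80060556312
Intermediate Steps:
((92105 - 1*(-113569)) + 63372)*((203661 - 1*162125) + 506²) = ((92105 + 113569) + 63372)*((203661 - 162125) + 256036) = (205674 + 63372)*(41536 + 256036) = 269046*297572 = 80060556312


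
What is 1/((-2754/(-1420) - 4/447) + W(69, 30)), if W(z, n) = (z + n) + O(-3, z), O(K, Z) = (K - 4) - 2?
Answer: 317370/29175979 ≈ 0.010878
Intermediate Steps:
O(K, Z) = -6 + K (O(K, Z) = (-4 + K) - 2 = -6 + K)
W(z, n) = -9 + n + z (W(z, n) = (z + n) + (-6 - 3) = (n + z) - 9 = -9 + n + z)
1/((-2754/(-1420) - 4/447) + W(69, 30)) = 1/((-2754/(-1420) - 4/447) + (-9 + 30 + 69)) = 1/((-2754*(-1/1420) - 4*1/447) + 90) = 1/((1377/710 - 4/447) + 90) = 1/(612679/317370 + 90) = 1/(29175979/317370) = 317370/29175979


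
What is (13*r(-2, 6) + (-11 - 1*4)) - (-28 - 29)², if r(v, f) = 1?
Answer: -3251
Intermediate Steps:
(13*r(-2, 6) + (-11 - 1*4)) - (-28 - 29)² = (13*1 + (-11 - 1*4)) - (-28 - 29)² = (13 + (-11 - 4)) - 1*(-57)² = (13 - 15) - 1*3249 = -2 - 3249 = -3251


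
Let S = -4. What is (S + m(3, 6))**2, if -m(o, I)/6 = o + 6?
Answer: 3364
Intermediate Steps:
m(o, I) = -36 - 6*o (m(o, I) = -6*(o + 6) = -6*(6 + o) = -36 - 6*o)
(S + m(3, 6))**2 = (-4 + (-36 - 6*3))**2 = (-4 + (-36 - 18))**2 = (-4 - 54)**2 = (-58)**2 = 3364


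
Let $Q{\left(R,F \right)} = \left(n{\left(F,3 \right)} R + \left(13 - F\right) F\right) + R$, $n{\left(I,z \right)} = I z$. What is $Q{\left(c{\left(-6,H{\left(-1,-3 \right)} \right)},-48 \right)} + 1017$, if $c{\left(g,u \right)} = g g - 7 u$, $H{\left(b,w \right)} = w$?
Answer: $-10062$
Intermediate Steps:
$c{\left(g,u \right)} = g^{2} - 7 u$
$Q{\left(R,F \right)} = R + F \left(13 - F\right) + 3 F R$ ($Q{\left(R,F \right)} = \left(F 3 R + \left(13 - F\right) F\right) + R = \left(3 F R + F \left(13 - F\right)\right) + R = \left(F \left(13 - F\right) + 3 F R\right) + R = R + F \left(13 - F\right) + 3 F R$)
$Q{\left(c{\left(-6,H{\left(-1,-3 \right)} \right)},-48 \right)} + 1017 = \left(\left(\left(-6\right)^{2} - -21\right) - \left(-48\right)^{2} + 13 \left(-48\right) + 3 \left(-48\right) \left(\left(-6\right)^{2} - -21\right)\right) + 1017 = \left(\left(36 + 21\right) - 2304 - 624 + 3 \left(-48\right) \left(36 + 21\right)\right) + 1017 = \left(57 - 2304 - 624 + 3 \left(-48\right) 57\right) + 1017 = \left(57 - 2304 - 624 - 8208\right) + 1017 = -11079 + 1017 = -10062$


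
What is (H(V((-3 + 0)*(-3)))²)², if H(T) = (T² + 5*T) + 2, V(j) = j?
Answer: 268435456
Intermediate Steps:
H(T) = 2 + T² + 5*T
(H(V((-3 + 0)*(-3)))²)² = ((2 + ((-3 + 0)*(-3))² + 5*((-3 + 0)*(-3)))²)² = ((2 + (-3*(-3))² + 5*(-3*(-3)))²)² = ((2 + 9² + 5*9)²)² = ((2 + 81 + 45)²)² = (128²)² = 16384² = 268435456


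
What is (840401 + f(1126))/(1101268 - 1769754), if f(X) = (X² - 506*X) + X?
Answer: -1539647/668486 ≈ -2.3032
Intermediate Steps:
f(X) = X² - 505*X
(840401 + f(1126))/(1101268 - 1769754) = (840401 + 1126*(-505 + 1126))/(1101268 - 1769754) = (840401 + 1126*621)/(-668486) = (840401 + 699246)*(-1/668486) = 1539647*(-1/668486) = -1539647/668486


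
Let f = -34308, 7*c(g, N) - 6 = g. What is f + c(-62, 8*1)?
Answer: -34316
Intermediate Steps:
c(g, N) = 6/7 + g/7
f + c(-62, 8*1) = -34308 + (6/7 + (1/7)*(-62)) = -34308 + (6/7 - 62/7) = -34308 - 8 = -34316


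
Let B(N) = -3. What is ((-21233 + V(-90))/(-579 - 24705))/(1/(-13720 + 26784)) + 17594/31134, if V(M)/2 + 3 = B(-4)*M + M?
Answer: 117953556375/10933223 ≈ 10789.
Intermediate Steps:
V(M) = -6 - 4*M (V(M) = -6 + 2*(-3*M + M) = -6 + 2*(-2*M) = -6 - 4*M)
((-21233 + V(-90))/(-579 - 24705))/(1/(-13720 + 26784)) + 17594/31134 = ((-21233 + (-6 - 4*(-90)))/(-579 - 24705))/(1/(-13720 + 26784)) + 17594/31134 = ((-21233 + (-6 + 360))/(-25284))/(1/13064) + 17594*(1/31134) = ((-21233 + 354)*(-1/25284))/(1/13064) + 8797/15567 = -20879*(-1/25284)*13064 + 8797/15567 = (20879/25284)*13064 + 8797/15567 = 68190814/6321 + 8797/15567 = 117953556375/10933223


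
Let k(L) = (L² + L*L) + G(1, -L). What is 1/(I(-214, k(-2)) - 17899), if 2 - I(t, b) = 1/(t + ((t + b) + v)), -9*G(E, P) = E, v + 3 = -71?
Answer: -4447/79587950 ≈ -5.5875e-5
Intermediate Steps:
v = -74 (v = -3 - 71 = -74)
G(E, P) = -E/9
k(L) = -⅑ + 2*L² (k(L) = (L² + L*L) - ⅑*1 = (L² + L²) - ⅑ = 2*L² - ⅑ = -⅑ + 2*L²)
I(t, b) = 2 - 1/(-74 + b + 2*t) (I(t, b) = 2 - 1/(t + ((t + b) - 74)) = 2 - 1/(t + ((b + t) - 74)) = 2 - 1/(t + (-74 + b + t)) = 2 - 1/(-74 + b + 2*t))
1/(I(-214, k(-2)) - 17899) = 1/((-149 + 2*(-⅑ + 2*(-2)²) + 4*(-214))/(-74 + (-⅑ + 2*(-2)²) + 2*(-214)) - 17899) = 1/((-149 + 2*(-⅑ + 2*4) - 856)/(-74 + (-⅑ + 2*4) - 428) - 17899) = 1/((-149 + 2*(-⅑ + 8) - 856)/(-74 + (-⅑ + 8) - 428) - 17899) = 1/((-149 + 2*(71/9) - 856)/(-74 + 71/9 - 428) - 17899) = 1/((-149 + 142/9 - 856)/(-4447/9) - 17899) = 1/(-9/4447*(-8903/9) - 17899) = 1/(8903/4447 - 17899) = 1/(-79587950/4447) = -4447/79587950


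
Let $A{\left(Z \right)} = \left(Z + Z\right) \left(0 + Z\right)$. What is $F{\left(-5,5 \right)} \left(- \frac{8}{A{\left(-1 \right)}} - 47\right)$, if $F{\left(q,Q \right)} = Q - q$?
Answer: $-510$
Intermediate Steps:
$A{\left(Z \right)} = 2 Z^{2}$ ($A{\left(Z \right)} = 2 Z Z = 2 Z^{2}$)
$F{\left(-5,5 \right)} \left(- \frac{8}{A{\left(-1 \right)}} - 47\right) = \left(5 - -5\right) \left(- \frac{8}{2 \left(-1\right)^{2}} - 47\right) = \left(5 + 5\right) \left(- \frac{8}{2 \cdot 1} - 47\right) = 10 \left(- \frac{8}{2} - 47\right) = 10 \left(\left(-8\right) \frac{1}{2} - 47\right) = 10 \left(-4 - 47\right) = 10 \left(-51\right) = -510$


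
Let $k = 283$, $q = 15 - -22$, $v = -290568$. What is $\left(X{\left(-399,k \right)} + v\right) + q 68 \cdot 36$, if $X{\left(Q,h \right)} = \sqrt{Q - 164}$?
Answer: $-199992 + i \sqrt{563} \approx -1.9999 \cdot 10^{5} + 23.728 i$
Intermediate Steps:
$q = 37$ ($q = 15 + 22 = 37$)
$X{\left(Q,h \right)} = \sqrt{-164 + Q}$
$\left(X{\left(-399,k \right)} + v\right) + q 68 \cdot 36 = \left(\sqrt{-164 - 399} - 290568\right) + 37 \cdot 68 \cdot 36 = \left(\sqrt{-563} - 290568\right) + 2516 \cdot 36 = \left(i \sqrt{563} - 290568\right) + 90576 = \left(-290568 + i \sqrt{563}\right) + 90576 = -199992 + i \sqrt{563}$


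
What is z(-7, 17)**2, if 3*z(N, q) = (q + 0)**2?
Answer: 83521/9 ≈ 9280.1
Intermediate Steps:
z(N, q) = q**2/3 (z(N, q) = (q + 0)**2/3 = q**2/3)
z(-7, 17)**2 = ((1/3)*17**2)**2 = ((1/3)*289)**2 = (289/3)**2 = 83521/9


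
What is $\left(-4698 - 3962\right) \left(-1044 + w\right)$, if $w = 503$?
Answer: $4685060$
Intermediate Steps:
$\left(-4698 - 3962\right) \left(-1044 + w\right) = \left(-4698 - 3962\right) \left(-1044 + 503\right) = \left(-8660\right) \left(-541\right) = 4685060$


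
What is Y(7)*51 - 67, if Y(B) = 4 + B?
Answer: 494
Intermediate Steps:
Y(7)*51 - 67 = (4 + 7)*51 - 67 = 11*51 - 67 = 561 - 67 = 494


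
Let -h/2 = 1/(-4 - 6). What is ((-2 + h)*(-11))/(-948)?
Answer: -33/1580 ≈ -0.020886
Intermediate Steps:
h = 1/5 (h = -2/(-4 - 6) = -2/(-10) = -2*(-1/10) = 1/5 ≈ 0.20000)
((-2 + h)*(-11))/(-948) = ((-2 + 1/5)*(-11))/(-948) = -9/5*(-11)*(-1/948) = (99/5)*(-1/948) = -33/1580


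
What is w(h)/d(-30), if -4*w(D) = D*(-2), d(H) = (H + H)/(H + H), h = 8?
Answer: 4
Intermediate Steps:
d(H) = 1 (d(H) = (2*H)/((2*H)) = (2*H)*(1/(2*H)) = 1)
w(D) = D/2 (w(D) = -D*(-2)/4 = -(-1)*D/2 = D/2)
w(h)/d(-30) = ((½)*8)/1 = 4*1 = 4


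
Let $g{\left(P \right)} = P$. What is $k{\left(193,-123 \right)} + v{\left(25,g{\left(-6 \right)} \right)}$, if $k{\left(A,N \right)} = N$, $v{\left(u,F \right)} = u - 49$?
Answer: $-147$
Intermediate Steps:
$v{\left(u,F \right)} = -49 + u$
$k{\left(193,-123 \right)} + v{\left(25,g{\left(-6 \right)} \right)} = -123 + \left(-49 + 25\right) = -123 - 24 = -147$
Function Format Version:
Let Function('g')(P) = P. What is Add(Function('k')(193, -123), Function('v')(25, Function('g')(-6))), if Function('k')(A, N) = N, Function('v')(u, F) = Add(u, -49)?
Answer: -147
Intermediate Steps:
Function('v')(u, F) = Add(-49, u)
Add(Function('k')(193, -123), Function('v')(25, Function('g')(-6))) = Add(-123, Add(-49, 25)) = Add(-123, -24) = -147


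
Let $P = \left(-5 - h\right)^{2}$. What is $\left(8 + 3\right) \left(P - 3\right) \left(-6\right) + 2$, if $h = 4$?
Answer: $-5146$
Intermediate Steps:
$P = 81$ ($P = \left(-5 - 4\right)^{2} = \left(-9\right)^{2} = 81$)
$\left(8 + 3\right) \left(P - 3\right) \left(-6\right) + 2 = \left(8 + 3\right) \left(81 - 3\right) \left(-6\right) + 2 = 11 \cdot 78 \left(-6\right) + 2 = 858 \left(-6\right) + 2 = -5148 + 2 = -5146$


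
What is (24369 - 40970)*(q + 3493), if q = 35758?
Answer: -651605851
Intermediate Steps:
(24369 - 40970)*(q + 3493) = (24369 - 40970)*(35758 + 3493) = -16601*39251 = -651605851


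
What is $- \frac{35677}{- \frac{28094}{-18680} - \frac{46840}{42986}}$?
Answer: $- \frac{7161965807740}{83169371} \approx -86113.0$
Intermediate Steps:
$- \frac{35677}{- \frac{28094}{-18680} - \frac{46840}{42986}} = - \frac{35677}{\left(-28094\right) \left(- \frac{1}{18680}\right) - \frac{23420}{21493}} = - \frac{35677}{\frac{14047}{9340} - \frac{23420}{21493}} = - \frac{35677}{\frac{83169371}{200744620}} = \left(-35677\right) \frac{200744620}{83169371} = - \frac{7161965807740}{83169371}$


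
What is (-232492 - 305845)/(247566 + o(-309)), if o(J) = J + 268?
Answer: -538337/247525 ≈ -2.1749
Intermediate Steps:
o(J) = 268 + J
(-232492 - 305845)/(247566 + o(-309)) = (-232492 - 305845)/(247566 + (268 - 309)) = -538337/(247566 - 41) = -538337/247525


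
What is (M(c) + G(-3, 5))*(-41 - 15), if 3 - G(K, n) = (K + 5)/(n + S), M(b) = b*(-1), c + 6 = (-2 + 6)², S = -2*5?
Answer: 1848/5 ≈ 369.60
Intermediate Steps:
S = -10
c = 10 (c = -6 + (-2 + 6)² = -6 + 4² = -6 + 16 = 10)
M(b) = -b
G(K, n) = 3 - (5 + K)/(-10 + n) (G(K, n) = 3 - (K + 5)/(n - 10) = 3 - (5 + K)/(-10 + n))
(M(c) + G(-3, 5))*(-41 - 15) = (-1*10 + (-35 - 1*(-3) + 3*5)/(-10 + 5))*(-41 - 15) = (-10 + (-35 + 3 + 15)/(-5))*(-56) = (-10 - ⅕*(-17))*(-56) = (-10 + 17/5)*(-56) = -33/5*(-56) = 1848/5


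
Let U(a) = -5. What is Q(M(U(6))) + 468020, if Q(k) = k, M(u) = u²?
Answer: 468045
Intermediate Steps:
Q(M(U(6))) + 468020 = (-5)² + 468020 = 25 + 468020 = 468045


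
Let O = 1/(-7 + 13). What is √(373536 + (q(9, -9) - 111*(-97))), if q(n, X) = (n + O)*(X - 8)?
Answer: √13829298/6 ≈ 619.80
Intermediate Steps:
O = ⅙ (O = 1/6 = ⅙ ≈ 0.16667)
q(n, X) = (-8 + X)*(⅙ + n) (q(n, X) = (n + ⅙)*(X - 8) = (⅙ + n)*(-8 + X) = (-8 + X)*(⅙ + n))
√(373536 + (q(9, -9) - 111*(-97))) = √(373536 + ((-4/3 - 8*9 + (⅙)*(-9) - 9*9) - 111*(-97))) = √(373536 + ((-4/3 - 72 - 3/2 - 81) + 10767)) = √(373536 + (-935/6 + 10767)) = √(373536 + 63667/6) = √(2304883/6) = √13829298/6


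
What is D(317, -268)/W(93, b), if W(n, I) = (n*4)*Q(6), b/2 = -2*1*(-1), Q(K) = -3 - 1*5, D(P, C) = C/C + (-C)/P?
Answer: -195/314464 ≈ -0.00062010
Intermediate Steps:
D(P, C) = 1 - C/P
Q(K) = -8 (Q(K) = -3 - 5 = -8)
b = 4 (b = 2*(-2*1*(-1)) = 2*(-2*(-1)) = 2*2 = 4)
W(n, I) = -32*n (W(n, I) = (n*4)*(-8) = (4*n)*(-8) = -32*n)
D(317, -268)/W(93, b) = ((317 - 1*(-268))/317)/((-32*93)) = ((317 + 268)/317)/(-2976) = ((1/317)*585)*(-1/2976) = (585/317)*(-1/2976) = -195/314464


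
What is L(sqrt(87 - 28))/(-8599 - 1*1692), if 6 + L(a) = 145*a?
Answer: 6/10291 - 145*sqrt(59)/10291 ≈ -0.10764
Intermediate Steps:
L(a) = -6 + 145*a
L(sqrt(87 - 28))/(-8599 - 1*1692) = (-6 + 145*sqrt(87 - 28))/(-8599 - 1*1692) = (-6 + 145*sqrt(59))/(-8599 - 1692) = (-6 + 145*sqrt(59))/(-10291) = (-6 + 145*sqrt(59))*(-1/10291) = 6/10291 - 145*sqrt(59)/10291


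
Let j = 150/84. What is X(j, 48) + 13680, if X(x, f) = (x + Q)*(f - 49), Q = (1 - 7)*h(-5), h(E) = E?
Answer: 191075/14 ≈ 13648.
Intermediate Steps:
j = 25/14 (j = 150*(1/84) = 25/14 ≈ 1.7857)
Q = 30 (Q = (1 - 7)*(-5) = -6*(-5) = 30)
X(x, f) = (-49 + f)*(30 + x) (X(x, f) = (x + 30)*(f - 49) = (30 + x)*(-49 + f) = (-49 + f)*(30 + x))
X(j, 48) + 13680 = (-1470 - 49*25/14 + 30*48 + 48*(25/14)) + 13680 = (-1470 - 175/2 + 1440 + 600/7) + 13680 = -445/14 + 13680 = 191075/14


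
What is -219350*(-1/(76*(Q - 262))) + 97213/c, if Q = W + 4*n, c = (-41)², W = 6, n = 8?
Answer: 643113381/14308672 ≈ 44.946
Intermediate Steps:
c = 1681
Q = 38 (Q = 6 + 4*8 = 6 + 32 = 38)
-219350*(-1/(76*(Q - 262))) + 97213/c = -219350*(-1/(76*(38 - 262))) + 97213/1681 = -219350/((-224*(-76))) + 97213*(1/1681) = -219350/17024 + 97213/1681 = -219350*1/17024 + 97213/1681 = -109675/8512 + 97213/1681 = 643113381/14308672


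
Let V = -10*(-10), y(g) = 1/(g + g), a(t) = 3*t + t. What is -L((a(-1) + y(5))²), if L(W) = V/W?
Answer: -10000/1521 ≈ -6.5746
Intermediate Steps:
a(t) = 4*t
y(g) = 1/(2*g)
V = 100
L(W) = 100/W
-L((a(-1) + y(5))²) = -100/((4*(-1) + (½)/5)²) = -100/((-4 + (½)*(⅕))²) = -100/((-4 + ⅒)²) = -100/((-39/10)²) = -100/1521/100 = -100*100/1521 = -1*10000/1521 = -10000/1521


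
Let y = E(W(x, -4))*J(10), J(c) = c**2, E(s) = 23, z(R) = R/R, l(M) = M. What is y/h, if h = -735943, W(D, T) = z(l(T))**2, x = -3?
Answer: -2300/735943 ≈ -0.0031252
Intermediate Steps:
z(R) = 1
W(D, T) = 1 (W(D, T) = 1**2 = 1)
y = 2300 (y = 23*10**2 = 23*100 = 2300)
y/h = 2300/(-735943) = 2300*(-1/735943) = -2300/735943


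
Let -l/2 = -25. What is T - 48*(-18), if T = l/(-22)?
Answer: 9479/11 ≈ 861.73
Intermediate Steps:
l = 50 (l = -2*(-25) = 50)
T = -25/11 (T = 50/(-22) = 50*(-1/22) = -25/11 ≈ -2.2727)
T - 48*(-18) = -25/11 - 48*(-18) = -25/11 + 864 = 9479/11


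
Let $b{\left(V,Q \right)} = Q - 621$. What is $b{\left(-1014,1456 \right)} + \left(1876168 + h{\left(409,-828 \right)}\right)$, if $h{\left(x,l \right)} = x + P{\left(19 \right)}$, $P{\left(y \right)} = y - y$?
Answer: $1877412$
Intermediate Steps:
$P{\left(y \right)} = 0$
$h{\left(x,l \right)} = x$ ($h{\left(x,l \right)} = x + 0 = x$)
$b{\left(V,Q \right)} = -621 + Q$
$b{\left(-1014,1456 \right)} + \left(1876168 + h{\left(409,-828 \right)}\right) = \left(-621 + 1456\right) + \left(1876168 + 409\right) = 835 + 1876577 = 1877412$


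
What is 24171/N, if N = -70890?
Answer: -8057/23630 ≈ -0.34096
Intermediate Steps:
24171/N = 24171/(-70890) = 24171*(-1/70890) = -8057/23630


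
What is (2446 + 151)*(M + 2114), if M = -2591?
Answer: -1238769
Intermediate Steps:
(2446 + 151)*(M + 2114) = (2446 + 151)*(-2591 + 2114) = 2597*(-477) = -1238769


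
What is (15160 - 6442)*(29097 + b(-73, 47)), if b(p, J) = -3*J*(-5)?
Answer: 259813836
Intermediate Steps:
b(p, J) = 15*J
(15160 - 6442)*(29097 + b(-73, 47)) = (15160 - 6442)*(29097 + 15*47) = 8718*(29097 + 705) = 8718*29802 = 259813836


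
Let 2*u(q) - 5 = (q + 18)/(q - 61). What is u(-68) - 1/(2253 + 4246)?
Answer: 4516547/1676742 ≈ 2.6936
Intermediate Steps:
u(q) = 5/2 + (18 + q)/(2*(-61 + q)) (u(q) = 5/2 + ((q + 18)/(q - 61))/2 = 5/2 + ((18 + q)/(-61 + q))/2 = 5/2 + (18 + q)/(2*(-61 + q)))
u(-68) - 1/(2253 + 4246) = (-287 + 6*(-68))/(2*(-61 - 68)) - 1/(2253 + 4246) = (½)*(-287 - 408)/(-129) - 1/6499 = (½)*(-1/129)*(-695) - 1*1/6499 = 695/258 - 1/6499 = 4516547/1676742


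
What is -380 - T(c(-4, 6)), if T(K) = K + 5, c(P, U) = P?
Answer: -381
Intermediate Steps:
T(K) = 5 + K
-380 - T(c(-4, 6)) = -380 - (5 - 4) = -380 - 1*1 = -380 - 1 = -381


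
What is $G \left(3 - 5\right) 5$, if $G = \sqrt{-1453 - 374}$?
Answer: $- 30 i \sqrt{203} \approx - 427.43 i$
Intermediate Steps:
$G = 3 i \sqrt{203}$ ($G = \sqrt{-1827} = 3 i \sqrt{203} \approx 42.743 i$)
$G \left(3 - 5\right) 5 = 3 i \sqrt{203} \left(3 - 5\right) 5 = 3 i \sqrt{203} \left(\left(-2\right) 5\right) = 3 i \sqrt{203} \left(-10\right) = - 30 i \sqrt{203}$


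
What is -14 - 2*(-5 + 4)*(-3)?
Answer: -20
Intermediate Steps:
-14 - 2*(-5 + 4)*(-3) = -14 - (-2)*(-3) = -14 - 2*3 = -14 - 6 = -20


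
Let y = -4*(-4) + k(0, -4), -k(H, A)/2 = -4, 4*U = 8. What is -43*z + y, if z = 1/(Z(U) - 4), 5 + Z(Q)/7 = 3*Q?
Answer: 29/3 ≈ 9.6667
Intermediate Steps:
U = 2 (U = (¼)*8 = 2)
Z(Q) = -35 + 21*Q (Z(Q) = -35 + 7*(3*Q) = -35 + 21*Q)
k(H, A) = 8 (k(H, A) = -2*(-4) = 8)
z = ⅓ (z = 1/((-35 + 21*2) - 4) = 1/((-35 + 42) - 4) = 1/(7 - 4) = 1/3 = ⅓ ≈ 0.33333)
y = 24 (y = -4*(-4) + 8 = 16 + 8 = 24)
-43*z + y = -43*⅓ + 24 = -43/3 + 24 = 29/3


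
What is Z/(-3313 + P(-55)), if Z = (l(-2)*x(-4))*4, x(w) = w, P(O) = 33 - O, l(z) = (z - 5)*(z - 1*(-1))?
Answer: 112/3225 ≈ 0.034729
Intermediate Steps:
l(z) = (1 + z)*(-5 + z) (l(z) = (-5 + z)*(z + 1) = (-5 + z)*(1 + z) = (1 + z)*(-5 + z))
Z = -112 (Z = ((-5 + (-2)² - 4*(-2))*(-4))*4 = ((-5 + 4 + 8)*(-4))*4 = (7*(-4))*4 = -28*4 = -112)
Z/(-3313 + P(-55)) = -112/(-3313 + (33 - 1*(-55))) = -112/(-3313 + (33 + 55)) = -112/(-3313 + 88) = -112/(-3225) = -112*(-1/3225) = 112/3225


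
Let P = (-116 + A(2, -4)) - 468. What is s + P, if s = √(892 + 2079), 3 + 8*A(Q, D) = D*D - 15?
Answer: -2337/4 + √2971 ≈ -529.74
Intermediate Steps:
A(Q, D) = -9/4 + D²/8 (A(Q, D) = -3/8 + (D*D - 15)/8 = -3/8 + (D² - 15)/8 = -3/8 + (-15 + D²)/8 = -3/8 + (-15/8 + D²/8) = -9/4 + D²/8)
P = -2337/4 (P = (-116 + (-9/4 + (⅛)*(-4)²)) - 468 = (-116 + (-9/4 + (⅛)*16)) - 468 = (-116 + (-9/4 + 2)) - 468 = (-116 - ¼) - 468 = -465/4 - 468 = -2337/4 ≈ -584.25)
s = √2971 ≈ 54.507
s + P = √2971 - 2337/4 = -2337/4 + √2971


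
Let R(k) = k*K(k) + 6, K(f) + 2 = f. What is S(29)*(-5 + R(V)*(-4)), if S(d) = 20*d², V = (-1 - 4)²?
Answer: -39173780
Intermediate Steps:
K(f) = -2 + f
V = 25 (V = (-5)² = 25)
R(k) = 6 + k*(-2 + k) (R(k) = k*(-2 + k) + 6 = 6 + k*(-2 + k))
S(29)*(-5 + R(V)*(-4)) = (20*29²)*(-5 + (6 + 25*(-2 + 25))*(-4)) = (20*841)*(-5 + (6 + 25*23)*(-4)) = 16820*(-5 + (6 + 575)*(-4)) = 16820*(-5 + 581*(-4)) = 16820*(-5 - 2324) = 16820*(-2329) = -39173780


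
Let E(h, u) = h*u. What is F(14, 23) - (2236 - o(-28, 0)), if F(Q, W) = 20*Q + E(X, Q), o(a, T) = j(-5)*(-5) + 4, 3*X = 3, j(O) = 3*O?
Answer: -1863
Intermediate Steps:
X = 1 (X = (⅓)*3 = 1)
o(a, T) = 79 (o(a, T) = (3*(-5))*(-5) + 4 = -15*(-5) + 4 = 75 + 4 = 79)
F(Q, W) = 21*Q (F(Q, W) = 20*Q + 1*Q = 20*Q + Q = 21*Q)
F(14, 23) - (2236 - o(-28, 0)) = 21*14 - (2236 - 1*79) = 294 - (2236 - 79) = 294 - 1*2157 = 294 - 2157 = -1863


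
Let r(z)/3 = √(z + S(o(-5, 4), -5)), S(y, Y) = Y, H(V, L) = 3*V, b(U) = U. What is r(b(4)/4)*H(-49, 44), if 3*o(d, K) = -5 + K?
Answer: -882*I ≈ -882.0*I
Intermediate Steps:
o(d, K) = -5/3 + K/3 (o(d, K) = (-5 + K)/3 = -5/3 + K/3)
r(z) = 3*√(-5 + z) (r(z) = 3*√(z - 5) = 3*√(-5 + z))
r(b(4)/4)*H(-49, 44) = (3*√(-5 + 4/4))*(3*(-49)) = (3*√(-5 + 4*(¼)))*(-147) = (3*√(-5 + 1))*(-147) = (3*√(-4))*(-147) = (3*(2*I))*(-147) = (6*I)*(-147) = -882*I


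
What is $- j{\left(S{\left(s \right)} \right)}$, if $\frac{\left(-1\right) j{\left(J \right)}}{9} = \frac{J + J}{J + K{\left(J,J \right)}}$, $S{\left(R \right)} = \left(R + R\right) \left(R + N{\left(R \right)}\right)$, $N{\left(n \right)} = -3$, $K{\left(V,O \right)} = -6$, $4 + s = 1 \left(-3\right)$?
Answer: $\frac{1260}{67} \approx 18.806$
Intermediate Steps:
$s = -7$ ($s = -4 + 1 \left(-3\right) = -4 - 3 = -7$)
$S{\left(R \right)} = 2 R \left(-3 + R\right)$ ($S{\left(R \right)} = \left(R + R\right) \left(R - 3\right) = 2 R \left(-3 + R\right)$)
$j{\left(J \right)} = - \frac{18 J}{-6 + J}$ ($j{\left(J \right)} = - 9 \frac{J + J}{J - 6} = - 9 \frac{2 J}{-6 + J} = - \frac{18 J}{-6 + J}$)
$- j{\left(S{\left(s \right)} \right)} = - \frac{\left(-18\right) 2 \left(-7\right) \left(-3 - 7\right)}{-6 + 2 \left(-7\right) \left(-3 - 7\right)} = - \frac{\left(-18\right) 2 \left(-7\right) \left(-10\right)}{-6 + 2 \left(-7\right) \left(-10\right)} = - \frac{\left(-18\right) 140}{-6 + 140} = - \frac{\left(-18\right) 140}{134} = \left(-1\right) \left(- \frac{1260}{67}\right) = \frac{1260}{67}$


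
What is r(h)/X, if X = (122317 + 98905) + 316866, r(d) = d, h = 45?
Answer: 45/538088 ≈ 8.3629e-5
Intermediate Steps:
X = 538088 (X = 221222 + 316866 = 538088)
r(h)/X = 45/538088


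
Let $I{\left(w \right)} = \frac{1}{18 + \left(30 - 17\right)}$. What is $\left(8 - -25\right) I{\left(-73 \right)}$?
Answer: $\frac{33}{31} \approx 1.0645$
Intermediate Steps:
$I{\left(w \right)} = \frac{1}{31}$ ($I{\left(w \right)} = \frac{1}{18 + \left(30 - 17\right)} = \frac{1}{18 + 13} = \frac{1}{31}$)
$\left(8 - -25\right) I{\left(-73 \right)} = \left(8 - -25\right) \frac{1}{31} = \left(8 + 25\right) \frac{1}{31} = 33 \cdot \frac{1}{31} = \frac{33}{31}$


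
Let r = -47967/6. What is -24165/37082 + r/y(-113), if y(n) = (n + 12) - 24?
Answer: 146715712/2317625 ≈ 63.304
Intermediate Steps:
r = -15989/2 (r = -47967*⅙ = -15989/2 ≈ -7994.5)
y(n) = -12 + n (y(n) = (12 + n) - 24 = -12 + n)
-24165/37082 + r/y(-113) = -24165/37082 - 15989/(2*(-12 - 113)) = -24165*1/37082 - 15989/2/(-125) = -24165/37082 - 15989/2*(-1/125) = -24165/37082 + 15989/250 = 146715712/2317625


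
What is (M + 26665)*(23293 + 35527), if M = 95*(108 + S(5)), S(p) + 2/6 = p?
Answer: 6594016100/3 ≈ 2.1980e+9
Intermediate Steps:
S(p) = -⅓ + p
M = 32110/3 (M = 95*(108 + (-⅓ + 5)) = 95*(108 + 14/3) = 95*(338/3) = 32110/3 ≈ 10703.)
(M + 26665)*(23293 + 35527) = (32110/3 + 26665)*(23293 + 35527) = (112105/3)*58820 = 6594016100/3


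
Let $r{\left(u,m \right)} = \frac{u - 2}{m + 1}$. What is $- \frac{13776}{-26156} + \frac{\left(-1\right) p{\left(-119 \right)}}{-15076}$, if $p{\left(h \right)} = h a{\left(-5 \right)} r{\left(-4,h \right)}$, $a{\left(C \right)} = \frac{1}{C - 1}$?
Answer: $\frac{6127543933}{11632671752} \approx 0.52675$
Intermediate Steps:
$a{\left(C \right)} = \frac{1}{-1 + C}$
$r{\left(u,m \right)} = \frac{-2 + u}{1 + m}$
$p{\left(h \right)} = \frac{h}{1 + h}$ ($p{\left(h \right)} = \frac{h}{-1 - 5} \frac{-2 - 4}{1 + h} = \frac{h}{-6} \frac{1}{1 + h} \left(-6\right) = h \left(- \frac{1}{6}\right) \left(- \frac{6}{1 + h}\right) = - \frac{h}{6} \left(- \frac{6}{1 + h}\right) = \frac{h}{1 + h}$)
$- \frac{13776}{-26156} + \frac{\left(-1\right) p{\left(-119 \right)}}{-15076} = - \frac{13776}{-26156} + \frac{\left(-1\right) \left(- \frac{119}{1 - 119}\right)}{-15076} = \left(-13776\right) \left(- \frac{1}{26156}\right) + - \frac{-119}{-118} \left(- \frac{1}{15076}\right) = \frac{3444}{6539} + - \frac{\left(-119\right) \left(-1\right)}{118} \left(- \frac{1}{15076}\right) = \frac{3444}{6539} + \left(-1\right) \frac{119}{118} \left(- \frac{1}{15076}\right) = \frac{3444}{6539} - - \frac{119}{1778968} = \frac{3444}{6539} + \frac{119}{1778968} = \frac{6127543933}{11632671752}$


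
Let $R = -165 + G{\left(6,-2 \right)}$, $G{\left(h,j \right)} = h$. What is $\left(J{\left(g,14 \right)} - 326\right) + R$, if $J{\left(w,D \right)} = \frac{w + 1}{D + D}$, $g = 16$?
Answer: $- \frac{13563}{28} \approx -484.39$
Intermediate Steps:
$J{\left(w,D \right)} = \frac{1 + w}{2 D}$
$R = -159$ ($R = -165 + 6 = -159$)
$\left(J{\left(g,14 \right)} - 326\right) + R = \left(\frac{1 + 16}{2 \cdot 14} - 326\right) - 159 = \left(\frac{1}{2} \cdot \frac{1}{14} \cdot 17 - 326\right) - 159 = \left(\frac{17}{28} - 326\right) - 159 = - \frac{9111}{28} - 159 = - \frac{13563}{28}$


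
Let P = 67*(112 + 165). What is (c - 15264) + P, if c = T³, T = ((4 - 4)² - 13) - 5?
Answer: -2537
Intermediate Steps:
T = -18 (T = (0² - 13) - 5 = (0 - 13) - 5 = -13 - 5 = -18)
P = 18559 (P = 67*277 = 18559)
c = -5832 (c = (-18)³ = -5832)
(c - 15264) + P = (-5832 - 15264) + 18559 = -21096 + 18559 = -2537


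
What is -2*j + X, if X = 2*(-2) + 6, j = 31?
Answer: -60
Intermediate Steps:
X = 2 (X = -4 + 6 = 2)
-2*j + X = -2*31 + 2 = -62 + 2 = -60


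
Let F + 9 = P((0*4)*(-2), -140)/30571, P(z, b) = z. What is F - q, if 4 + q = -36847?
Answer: 36842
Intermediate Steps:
q = -36851 (q = -4 - 36847 = -36851)
F = -9 (F = -9 + ((0*4)*(-2))/30571 = -9 + (0*(-2))*(1/30571) = -9 + 0*(1/30571) = -9 + 0 = -9)
F - q = -9 - 1*(-36851) = -9 + 36851 = 36842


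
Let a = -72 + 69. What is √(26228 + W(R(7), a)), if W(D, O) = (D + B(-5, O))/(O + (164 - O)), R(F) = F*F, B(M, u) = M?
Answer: 31*√45879/41 ≈ 161.95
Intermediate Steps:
R(F) = F²
a = -3
W(D, O) = -5/164 + D/164 (W(D, O) = (D - 5)/(O + (164 - O)) = (-5 + D)/164 = (-5 + D)*(1/164) = -5/164 + D/164)
√(26228 + W(R(7), a)) = √(26228 + (-5/164 + (1/164)*7²)) = √(26228 + (-5/164 + (1/164)*49)) = √(26228 + (-5/164 + 49/164)) = √(26228 + 11/41) = √(1075359/41) = 31*√45879/41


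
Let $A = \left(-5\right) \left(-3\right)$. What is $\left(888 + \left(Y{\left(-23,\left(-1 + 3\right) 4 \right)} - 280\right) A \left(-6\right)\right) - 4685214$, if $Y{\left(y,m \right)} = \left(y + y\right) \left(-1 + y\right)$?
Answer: $-4758486$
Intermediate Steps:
$A = 15$
$Y{\left(y,m \right)} = 2 y \left(-1 + y\right)$
$\left(888 + \left(Y{\left(-23,\left(-1 + 3\right) 4 \right)} - 280\right) A \left(-6\right)\right) - 4685214 = \left(888 + \left(2 \left(-23\right) \left(-1 - 23\right) - 280\right) 15 \left(-6\right)\right) - 4685214 = \left(888 + \left(2 \left(-23\right) \left(-24\right) - 280\right) \left(-90\right)\right) - 4685214 = \left(888 + \left(1104 - 280\right) \left(-90\right)\right) - 4685214 = \left(888 + 824 \left(-90\right)\right) - 4685214 = \left(888 - 74160\right) - 4685214 = -73272 - 4685214 = -4758486$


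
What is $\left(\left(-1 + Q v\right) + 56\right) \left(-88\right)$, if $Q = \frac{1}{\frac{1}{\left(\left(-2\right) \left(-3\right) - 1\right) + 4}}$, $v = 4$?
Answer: $-8008$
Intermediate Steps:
$Q = 9$ ($Q = \frac{1}{\frac{1}{\left(6 - 1\right) + 4}} = \frac{1}{\frac{1}{5 + 4}} = \frac{1}{\frac{1}{9}} = 9$)
$\left(\left(-1 + Q v\right) + 56\right) \left(-88\right) = \left(\left(-1 + 9 \cdot 4\right) + 56\right) \left(-88\right) = \left(\left(-1 + 36\right) + 56\right) \left(-88\right) = \left(35 + 56\right) \left(-88\right) = 91 \left(-88\right) = -8008$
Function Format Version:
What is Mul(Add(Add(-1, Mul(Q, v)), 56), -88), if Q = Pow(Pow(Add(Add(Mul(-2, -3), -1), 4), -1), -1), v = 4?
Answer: -8008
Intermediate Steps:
Q = 9 (Q = Pow(Pow(Add(Add(6, -1), 4), -1), -1) = Pow(Pow(Add(5, 4), -1), -1) = Pow(Pow(9, -1), -1) = Pow(Rational(1, 9), -1) = 9)
Mul(Add(Add(-1, Mul(Q, v)), 56), -88) = Mul(Add(Add(-1, Mul(9, 4)), 56), -88) = Mul(Add(Add(-1, 36), 56), -88) = Mul(Add(35, 56), -88) = Mul(91, -88) = -8008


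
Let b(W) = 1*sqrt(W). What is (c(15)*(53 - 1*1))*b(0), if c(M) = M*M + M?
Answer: 0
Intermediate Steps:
b(W) = sqrt(W)
c(M) = M + M**2 (c(M) = M**2 + M = M + M**2)
(c(15)*(53 - 1*1))*b(0) = ((15*(1 + 15))*(53 - 1*1))*sqrt(0) = ((15*16)*(53 - 1))*0 = (240*52)*0 = 12480*0 = 0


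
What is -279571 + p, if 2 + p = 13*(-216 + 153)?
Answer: -280392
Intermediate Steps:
p = -821 (p = -2 + 13*(-216 + 153) = -2 + 13*(-63) = -2 - 819 = -821)
-279571 + p = -279571 - 821 = -280392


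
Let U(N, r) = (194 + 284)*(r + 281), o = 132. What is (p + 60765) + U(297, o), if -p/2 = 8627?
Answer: 240925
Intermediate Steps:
U(N, r) = 134318 + 478*r (U(N, r) = 478*(281 + r) = 134318 + 478*r)
p = -17254 (p = -2*8627 = -17254)
(p + 60765) + U(297, o) = (-17254 + 60765) + (134318 + 478*132) = 43511 + (134318 + 63096) = 43511 + 197414 = 240925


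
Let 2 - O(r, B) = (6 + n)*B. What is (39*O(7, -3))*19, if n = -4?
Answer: 5928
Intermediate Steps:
O(r, B) = 2 - 2*B (O(r, B) = 2 - (6 - 4)*B = 2 - 2*B)
(39*O(7, -3))*19 = (39*(2 - 2*(-3)))*19 = (39*(2 + 6))*19 = (39*8)*19 = 312*19 = 5928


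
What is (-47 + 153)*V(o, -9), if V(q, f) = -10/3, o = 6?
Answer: -1060/3 ≈ -353.33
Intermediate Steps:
V(q, f) = -10/3 (V(q, f) = -10*1/3 = -10/3)
(-47 + 153)*V(o, -9) = (-47 + 153)*(-10/3) = 106*(-10/3) = -1060/3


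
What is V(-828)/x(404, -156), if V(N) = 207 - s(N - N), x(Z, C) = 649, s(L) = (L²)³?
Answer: 207/649 ≈ 0.31895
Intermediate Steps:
s(L) = L⁶
V(N) = 207 (V(N) = 207 - (N - N)⁶ = 207 - 1*0⁶ = 207 - 1*0 = 207 + 0 = 207)
V(-828)/x(404, -156) = 207/649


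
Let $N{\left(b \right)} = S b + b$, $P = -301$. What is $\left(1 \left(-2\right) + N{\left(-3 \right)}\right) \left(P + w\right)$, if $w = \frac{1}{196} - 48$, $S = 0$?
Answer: $\frac{342015}{196} \approx 1745.0$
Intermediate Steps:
$N{\left(b \right)} = b$ ($N{\left(b \right)} = 0 b + b = 0 + b = b$)
$w = - \frac{9407}{196}$ ($w = \frac{1}{196} - 48 = - \frac{9407}{196} \approx -47.995$)
$\left(1 \left(-2\right) + N{\left(-3 \right)}\right) \left(P + w\right) = \left(1 \left(-2\right) - 3\right) \left(-301 - \frac{9407}{196}\right) = \left(-2 - 3\right) \left(- \frac{68403}{196}\right) = \left(-5\right) \left(- \frac{68403}{196}\right) = \frac{342015}{196}$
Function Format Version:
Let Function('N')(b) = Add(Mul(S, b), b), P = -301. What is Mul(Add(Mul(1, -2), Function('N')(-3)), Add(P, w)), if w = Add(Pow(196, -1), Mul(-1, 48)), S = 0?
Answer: Rational(342015, 196) ≈ 1745.0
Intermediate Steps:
Function('N')(b) = b (Function('N')(b) = Add(Mul(0, b), b) = Add(0, b) = b)
w = Rational(-9407, 196) (w = Add(Rational(1, 196), -48) = Rational(-9407, 196) ≈ -47.995)
Mul(Add(Mul(1, -2), Function('N')(-3)), Add(P, w)) = Mul(Add(Mul(1, -2), -3), Add(-301, Rational(-9407, 196))) = Mul(Add(-2, -3), Rational(-68403, 196)) = Mul(-5, Rational(-68403, 196)) = Rational(342015, 196)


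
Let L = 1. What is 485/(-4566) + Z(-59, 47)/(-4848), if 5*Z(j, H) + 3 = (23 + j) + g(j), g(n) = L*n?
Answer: -314137/3074440 ≈ -0.10218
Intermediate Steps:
g(n) = n (g(n) = 1*n = n)
Z(j, H) = 4 + 2*j/5 (Z(j, H) = -⅗ + ((23 + j) + j)/5 = -⅗ + (23 + 2*j)/5 = -⅗ + (23/5 + 2*j/5) = 4 + 2*j/5)
485/(-4566) + Z(-59, 47)/(-4848) = 485/(-4566) + (4 + (⅖)*(-59))/(-4848) = 485*(-1/4566) + (4 - 118/5)*(-1/4848) = -485/4566 - 98/5*(-1/4848) = -485/4566 + 49/12120 = -314137/3074440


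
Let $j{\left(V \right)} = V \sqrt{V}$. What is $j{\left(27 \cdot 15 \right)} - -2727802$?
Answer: $2727802 + 3645 \sqrt{5} \approx 2.736 \cdot 10^{6}$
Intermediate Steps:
$j{\left(V \right)} = V^{\frac{3}{2}}$
$j{\left(27 \cdot 15 \right)} - -2727802 = \left(27 \cdot 15\right)^{\frac{3}{2}} - -2727802 = 405^{\frac{3}{2}} + 2727802 = 3645 \sqrt{5} + 2727802 = 2727802 + 3645 \sqrt{5}$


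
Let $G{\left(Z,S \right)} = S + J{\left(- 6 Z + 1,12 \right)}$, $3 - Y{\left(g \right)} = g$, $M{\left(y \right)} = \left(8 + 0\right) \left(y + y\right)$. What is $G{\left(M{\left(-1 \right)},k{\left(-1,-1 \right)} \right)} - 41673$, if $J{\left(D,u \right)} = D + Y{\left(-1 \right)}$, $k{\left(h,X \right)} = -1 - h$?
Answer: $-41572$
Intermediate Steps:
$M{\left(y \right)} = 16 y$ ($M{\left(y \right)} = 8 \cdot 2 y = 16 y$)
$Y{\left(g \right)} = 3 - g$
$J{\left(D,u \right)} = 4 + D$ ($J{\left(D,u \right)} = D + \left(3 - -1\right) = D + \left(3 + 1\right) = D + 4 = 4 + D$)
$G{\left(Z,S \right)} = 5 + S - 6 Z$ ($G{\left(Z,S \right)} = S + \left(4 - \left(-1 + 6 Z\right)\right) = S - \left(-5 + 6 Z\right) = 5 + S - 6 Z$)
$G{\left(M{\left(-1 \right)},k{\left(-1,-1 \right)} \right)} - 41673 = \left(5 - 0 - 6 \cdot 16 \left(-1\right)\right) - 41673 = \left(5 + \left(-1 + 1\right) - -96\right) - 41673 = \left(5 + 0 + 96\right) - 41673 = 101 - 41673 = -41572$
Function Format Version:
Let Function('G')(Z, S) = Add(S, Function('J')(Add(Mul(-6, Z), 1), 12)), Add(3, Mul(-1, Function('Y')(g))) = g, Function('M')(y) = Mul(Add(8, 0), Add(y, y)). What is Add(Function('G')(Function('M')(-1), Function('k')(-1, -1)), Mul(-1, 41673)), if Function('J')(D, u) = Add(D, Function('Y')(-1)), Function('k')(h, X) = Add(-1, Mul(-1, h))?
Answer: -41572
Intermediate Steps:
Function('M')(y) = Mul(16, y) (Function('M')(y) = Mul(8, Mul(2, y)) = Mul(16, y))
Function('Y')(g) = Add(3, Mul(-1, g))
Function('J')(D, u) = Add(4, D) (Function('J')(D, u) = Add(D, Add(3, Mul(-1, -1))) = Add(D, Add(3, 1)) = Add(D, 4) = Add(4, D))
Function('G')(Z, S) = Add(5, S, Mul(-6, Z)) (Function('G')(Z, S) = Add(S, Add(4, Add(Mul(-6, Z), 1))) = Add(S, Add(4, Add(1, Mul(-6, Z)))) = Add(S, Add(5, Mul(-6, Z))) = Add(5, S, Mul(-6, Z)))
Add(Function('G')(Function('M')(-1), Function('k')(-1, -1)), Mul(-1, 41673)) = Add(Add(5, Add(-1, Mul(-1, -1)), Mul(-6, Mul(16, -1))), Mul(-1, 41673)) = Add(Add(5, Add(-1, 1), Mul(-6, -16)), -41673) = Add(Add(5, 0, 96), -41673) = Add(101, -41673) = -41572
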